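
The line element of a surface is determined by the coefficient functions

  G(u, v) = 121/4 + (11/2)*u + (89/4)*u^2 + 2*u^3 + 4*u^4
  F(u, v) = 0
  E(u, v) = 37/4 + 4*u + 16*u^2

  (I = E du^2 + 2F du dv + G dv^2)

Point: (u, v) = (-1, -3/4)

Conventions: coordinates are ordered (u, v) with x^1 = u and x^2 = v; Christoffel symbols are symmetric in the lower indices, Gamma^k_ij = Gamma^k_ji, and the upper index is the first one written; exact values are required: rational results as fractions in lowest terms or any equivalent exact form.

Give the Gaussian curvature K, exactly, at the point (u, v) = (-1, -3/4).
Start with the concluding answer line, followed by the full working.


Answer: K = -576/50575

E = 85/4, F = 0, G = 49, EG - F^2 = 4165/4 at the point
E_u = -28, E_v = 0, F_u = 0, F_v = 0, G_u = -49, G_v = 0
E_vv = 0, F_uv = 0, G_uu = 161/2
K follows from Brioschi's formula, (det M1 - det M2)/(EG - F^2)^2.
M1 = [[-E_vv/2 + F_uv - G_uu/2, E_u/2, F_u - E_v/2], [F_v - G_u/2, E, F], [G_v/2, F, G]] = [[-161/4, -14, 0], [49/2, 85/4, 0], [0, 0, 49]]; det M1 = -401653/16
M2 = [[0, E_v/2, G_u/2], [E_v/2, E, F], [G_u/2, F, G]] = [[0, 0, -49/2], [0, 85/4, 0], [-49/2, 0, 49]]; det M2 = -204085/16
det M1 - det M2 = -12348; K = -12348 / (4165/4)^2 = -576/50575


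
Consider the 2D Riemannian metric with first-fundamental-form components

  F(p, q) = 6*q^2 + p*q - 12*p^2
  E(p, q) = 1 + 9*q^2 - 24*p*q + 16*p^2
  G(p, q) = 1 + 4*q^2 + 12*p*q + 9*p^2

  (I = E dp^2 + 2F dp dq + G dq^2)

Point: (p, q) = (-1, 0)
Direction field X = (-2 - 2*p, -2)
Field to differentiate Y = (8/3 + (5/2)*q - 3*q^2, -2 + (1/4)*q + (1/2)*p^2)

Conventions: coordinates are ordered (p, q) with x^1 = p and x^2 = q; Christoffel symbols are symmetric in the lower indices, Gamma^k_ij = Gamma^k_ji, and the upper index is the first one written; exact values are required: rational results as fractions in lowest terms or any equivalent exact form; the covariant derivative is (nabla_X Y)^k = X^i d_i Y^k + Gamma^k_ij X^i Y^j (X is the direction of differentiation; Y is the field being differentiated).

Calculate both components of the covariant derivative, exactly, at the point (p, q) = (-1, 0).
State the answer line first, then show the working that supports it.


Answer: (nabla_X Y)^p = -85/13, (nabla_X Y)^q = 17/26

E = 17, F = -12, G = 10 at the point
E_p = -32, E_q = 24, F_p = 24, F_q = -1, G_p = -18, G_q = -12
EG - F^2 = 26;  g^inv = (1/26) * [[10, 12], [12, 17]]
first-kind symbols [ij,l] = (1/2)(d_i g_jl + d_j g_il - d_l g_ij): [pp,p] = E_p/2 = -16, [pp,q] = F_p - E_q/2 = 12, [pq,p] = E_q/2 = 12, [pq,q] = G_p/2 = -9, [qq,p] = F_q - G_p/2 = 8, [qq,q] = G_q/2 = -6
Gamma^p_ij = (G*[ij,p] - F*[ij,q])/(EG - F^2), Gamma^q_ij = (E*[ij,q] - F*[ij,p])/(EG - F^2)
Gamma_ppp = -8/13, Gamma_ppq = 6/13, Gamma_pqq = 4/13, Gamma_qpp = 6/13, Gamma_qpq = -9/26, Gamma_qqq = -3/13
X = (0, -2), Y = (8/3, -3/2) at the point


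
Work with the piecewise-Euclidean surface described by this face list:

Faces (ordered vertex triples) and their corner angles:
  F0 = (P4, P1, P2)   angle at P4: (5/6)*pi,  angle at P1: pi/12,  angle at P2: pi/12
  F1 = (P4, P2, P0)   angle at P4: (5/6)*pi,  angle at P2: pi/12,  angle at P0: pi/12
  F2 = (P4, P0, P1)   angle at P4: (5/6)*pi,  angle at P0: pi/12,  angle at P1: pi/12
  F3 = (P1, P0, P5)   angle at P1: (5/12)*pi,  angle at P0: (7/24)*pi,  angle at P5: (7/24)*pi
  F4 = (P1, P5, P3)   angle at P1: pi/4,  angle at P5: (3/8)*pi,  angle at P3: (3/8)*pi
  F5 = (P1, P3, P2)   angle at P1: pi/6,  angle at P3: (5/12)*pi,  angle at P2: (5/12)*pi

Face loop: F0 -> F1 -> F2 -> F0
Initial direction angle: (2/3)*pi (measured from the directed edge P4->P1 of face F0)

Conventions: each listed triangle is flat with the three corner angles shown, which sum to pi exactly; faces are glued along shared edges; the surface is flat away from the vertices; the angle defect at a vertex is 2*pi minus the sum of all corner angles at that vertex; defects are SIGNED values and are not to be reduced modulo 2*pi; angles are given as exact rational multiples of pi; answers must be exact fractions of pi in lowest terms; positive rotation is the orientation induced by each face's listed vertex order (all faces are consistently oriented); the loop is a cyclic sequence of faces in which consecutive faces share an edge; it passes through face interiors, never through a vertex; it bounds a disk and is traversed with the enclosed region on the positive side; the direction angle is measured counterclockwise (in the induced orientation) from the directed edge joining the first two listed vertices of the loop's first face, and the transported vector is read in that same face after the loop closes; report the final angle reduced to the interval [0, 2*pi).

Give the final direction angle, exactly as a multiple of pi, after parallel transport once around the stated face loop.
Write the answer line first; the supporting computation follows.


Answer: final direction angle = pi/6

enclosed vertex P4: corner angles sum to (5/2)*pi, defect = 2*pi - (5/2)*pi = -pi/2
transport around the loop rotates by the sum of enclosed defects; add to the initial angle mod 2*pi
final angle = (2/3)*pi - pi/2 = pi/6 (mod 2*pi)


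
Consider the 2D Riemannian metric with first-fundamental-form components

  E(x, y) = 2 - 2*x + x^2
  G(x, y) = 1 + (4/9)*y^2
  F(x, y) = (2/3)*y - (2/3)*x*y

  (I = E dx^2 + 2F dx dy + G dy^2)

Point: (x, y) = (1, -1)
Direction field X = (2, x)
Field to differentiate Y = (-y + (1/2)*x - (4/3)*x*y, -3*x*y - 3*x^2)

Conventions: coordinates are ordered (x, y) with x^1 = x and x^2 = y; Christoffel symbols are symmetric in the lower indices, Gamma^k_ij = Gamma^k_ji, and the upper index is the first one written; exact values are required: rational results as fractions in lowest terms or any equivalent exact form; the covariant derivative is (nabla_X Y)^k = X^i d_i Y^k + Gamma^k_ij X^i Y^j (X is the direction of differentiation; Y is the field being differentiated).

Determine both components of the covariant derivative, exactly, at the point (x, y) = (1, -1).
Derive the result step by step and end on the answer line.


E = 1, F = 0, G = 13/9 at the point
E_x = 0, E_y = 0, F_x = 2/3, F_y = 0, G_x = 0, G_y = -8/9
EG - F^2 = 13/9;  g^inv = (9/13) * [[13/9, 0], [0, 1]]
first-kind symbols [ij,l] = (1/2)(d_i g_jl + d_j g_il - d_l g_ij): [xx,x] = E_x/2 = 0, [xx,y] = F_x - E_y/2 = 2/3, [xy,x] = E_y/2 = 0, [xy,y] = G_x/2 = 0, [yy,x] = F_y - G_x/2 = 0, [yy,y] = G_y/2 = -4/9
Gamma^x_ij = (G*[ij,x] - F*[ij,y])/(EG - F^2), Gamma^y_ij = (E*[ij,y] - F*[ij,x])/(EG - F^2)
Gamma_xxx = 0, Gamma_xxy = 0, Gamma_xyy = 0, Gamma_yxx = 6/13, Gamma_yxy = 0, Gamma_yyy = -4/13
X = (2, 1), Y = (17/6, 0) at the point

Answer: (nabla_X Y)^x = 4/3, (nabla_X Y)^y = -83/13


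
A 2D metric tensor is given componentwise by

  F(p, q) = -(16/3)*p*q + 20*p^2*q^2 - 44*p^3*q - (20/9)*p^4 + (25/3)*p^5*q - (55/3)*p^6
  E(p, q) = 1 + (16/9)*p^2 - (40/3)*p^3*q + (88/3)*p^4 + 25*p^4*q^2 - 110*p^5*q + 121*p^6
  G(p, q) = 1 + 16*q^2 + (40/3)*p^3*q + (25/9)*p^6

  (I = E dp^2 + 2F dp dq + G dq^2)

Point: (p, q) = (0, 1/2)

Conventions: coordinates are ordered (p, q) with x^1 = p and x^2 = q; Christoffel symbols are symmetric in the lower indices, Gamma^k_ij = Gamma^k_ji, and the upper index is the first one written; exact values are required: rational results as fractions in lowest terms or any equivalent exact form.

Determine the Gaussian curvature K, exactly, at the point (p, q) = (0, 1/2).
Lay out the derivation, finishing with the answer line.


E = 1, F = 0, G = 5, EG - F^2 = 5 at the point
E_p = 0, E_q = 0, F_p = -8/3, F_q = 0, G_p = 0, G_q = 16
E_qq = 0, F_pq = -16/3, G_pp = 0
By Brioschi, K is (det M1 - det M2) divided by (EG - F^2) squared.
M1 = [[-E_qq/2 + F_pq - G_pp/2, E_p/2, F_p - E_q/2], [F_q - G_p/2, E, F], [G_q/2, F, G]] = [[-16/3, 0, -8/3], [0, 1, 0], [8, 0, 5]]; det M1 = -16/3
M2 = [[0, E_q/2, G_p/2], [E_q/2, E, F], [G_p/2, F, G]] = [[0, 0, 0], [0, 1, 0], [0, 0, 5]]; det M2 = 0
det M1 - det M2 = -16/3; K = -16/3 / (5)^2 = -16/75

Answer: K = -16/75


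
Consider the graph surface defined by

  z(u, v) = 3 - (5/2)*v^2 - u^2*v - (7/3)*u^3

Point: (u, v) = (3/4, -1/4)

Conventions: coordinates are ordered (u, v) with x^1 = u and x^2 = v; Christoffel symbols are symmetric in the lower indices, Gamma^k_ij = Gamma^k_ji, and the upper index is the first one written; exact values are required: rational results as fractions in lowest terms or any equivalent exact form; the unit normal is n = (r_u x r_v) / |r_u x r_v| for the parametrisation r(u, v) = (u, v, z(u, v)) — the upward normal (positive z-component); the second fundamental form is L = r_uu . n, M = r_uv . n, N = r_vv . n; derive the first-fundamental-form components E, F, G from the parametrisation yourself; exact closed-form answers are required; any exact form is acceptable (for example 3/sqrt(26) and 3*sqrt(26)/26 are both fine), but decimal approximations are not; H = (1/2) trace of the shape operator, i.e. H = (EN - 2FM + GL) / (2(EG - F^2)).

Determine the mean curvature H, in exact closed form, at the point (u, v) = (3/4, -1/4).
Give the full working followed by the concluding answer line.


z_u = -57/16, z_v = 11/16, z_uu = -10, z_uv = -3/2, z_vv = -5
E = 3505/256, F = -627/256, G = 377/256; answer radicand W^2 = 1813/128
unnormalised second-form numerators: l = -10, m = -3/2, n = -5; L = l/sqrt(1813/128), and similarly M = m/sqrt(W^2), N = n/sqrt(W^2)
H = (E*n - 2*F*m + G*l) / (2*(EG - F^2)*sqrt(W^2)); E*n - 2*F*m + G*l = -2897/32, EG - F^2 = 1813/128, so H = (-5794/1813)/sqrt(1813/128)

Answer: H = -46352*sqrt(74)/469567


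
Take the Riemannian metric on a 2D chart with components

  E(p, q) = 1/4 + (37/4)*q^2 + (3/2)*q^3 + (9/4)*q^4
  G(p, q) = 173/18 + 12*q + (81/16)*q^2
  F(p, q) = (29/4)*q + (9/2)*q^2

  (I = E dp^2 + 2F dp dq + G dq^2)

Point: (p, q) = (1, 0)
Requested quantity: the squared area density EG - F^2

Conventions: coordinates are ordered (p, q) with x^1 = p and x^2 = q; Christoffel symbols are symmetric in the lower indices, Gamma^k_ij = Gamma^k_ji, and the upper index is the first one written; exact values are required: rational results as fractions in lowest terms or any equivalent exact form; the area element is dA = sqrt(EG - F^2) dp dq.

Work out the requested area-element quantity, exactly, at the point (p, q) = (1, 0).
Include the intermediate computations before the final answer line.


E = 1/4, F = 0, G = 173/18; EG - F^2 = 173/72

Answer: EG - F^2 = 173/72


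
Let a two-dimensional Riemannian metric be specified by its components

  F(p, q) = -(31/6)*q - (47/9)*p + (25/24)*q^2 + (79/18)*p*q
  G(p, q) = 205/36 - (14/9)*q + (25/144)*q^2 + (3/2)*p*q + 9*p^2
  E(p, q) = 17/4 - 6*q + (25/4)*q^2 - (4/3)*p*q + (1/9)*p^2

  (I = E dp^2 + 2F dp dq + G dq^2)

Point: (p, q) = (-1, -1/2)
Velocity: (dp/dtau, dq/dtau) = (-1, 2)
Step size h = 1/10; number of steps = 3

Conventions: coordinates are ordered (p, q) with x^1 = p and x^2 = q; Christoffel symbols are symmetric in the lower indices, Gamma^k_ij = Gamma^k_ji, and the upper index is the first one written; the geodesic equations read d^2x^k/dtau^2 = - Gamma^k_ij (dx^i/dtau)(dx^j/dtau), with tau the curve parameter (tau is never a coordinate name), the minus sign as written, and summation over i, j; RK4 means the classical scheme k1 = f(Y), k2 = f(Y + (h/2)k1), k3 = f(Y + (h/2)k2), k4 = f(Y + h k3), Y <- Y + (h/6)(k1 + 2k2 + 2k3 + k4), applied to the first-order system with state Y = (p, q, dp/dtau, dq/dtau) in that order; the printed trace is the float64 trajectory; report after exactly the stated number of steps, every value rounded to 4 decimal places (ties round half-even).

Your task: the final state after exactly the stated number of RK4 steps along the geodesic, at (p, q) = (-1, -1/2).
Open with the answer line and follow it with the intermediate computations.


Answer: p = -1.2760, q = 0.0181, dp/dtau = -0.8603, dq/dtau = 1.5021

f(Y) = (dp/dtau, dq/dtau, -Gamma^p_ij Y'^i Y'^j, -Gamma^q_ij Y'^i Y'^j) with the Gammas evaluated at the stage position; h = 0.100000; intermediate values shown to 6 dp
step 0: p = -1.0000, q = -0.5000, dp/dtau = -1.0000, dq/dtau = 2.0000
step 1:
  k1: at (p, q) = (-1.000000, -0.500000), (dp/dtau, dq/dtau) = (-1.000000, 2.000000); Gamma_ppp = 0.816719, Gamma_ppq = 0.255207, Gamma_pqq = -0.114162, Gamma_qpp = -0.635587, Gamma_qpq = -0.737354, Gamma_qqq = -0.027250; k1 = (-1.000000, 2.000000, 0.660756, -2.204831)
  k2: at (p, q) = (-1.050000, -0.400000), (dp/dtau, dq/dtau) = (-0.966962, 1.889758); Gamma_ppp = 0.766321, Gamma_ppq = 0.397192, Gamma_pqq = 0.036906, Gamma_qpp = -0.562457, Gamma_qpq = -0.801752, Gamma_qqq = -0.117627; k2 = (-0.966962, 1.889758, 0.603277, -1.984146)
  k3: at (p, q) = (-1.048348, -0.405512), (dp/dtau, dq/dtau) = (-0.969836, 1.900793); Gamma_ppp = 0.770608, Gamma_ppq = 0.392610, Gamma_pqq = 0.031543, Gamma_qpp = -0.566827, Gamma_qpq = -0.800286, Gamma_qqq = -0.114760; k3 = (-0.969836, 1.900793, 0.608732, -2.002809)
  k4: at (p, q) = (-1.096984, -0.309921), (dp/dtau, dq/dtau) = (-0.939127, 1.799719); Gamma_ppp = 0.699497, Gamma_ppq = 0.506183, Gamma_pqq = 0.173090, Gamma_qpp = -0.491501, Gamma_qpq = -0.833917, Gamma_qqq = -0.182430; k4 = (-0.939127, 1.799719, 0.533500, -1.794540)
  Y <- Y + (h/6)(k1 + 2k2 + 2k3 + k4): p = -1.0969, q = -0.3103, dp/dtau = -0.9397, dq/dtau = 1.8004
step 2:
  k1: at (p, q) = (-1.096879, -0.310320), (dp/dtau, dq/dtau) = (-0.939695, 1.800445); Gamma_ppp = 0.699882, Gamma_ppq = 0.505974, Gamma_pqq = 0.172781, Gamma_qpp = -0.491815, Gamma_qpq = -0.833914, Gamma_qqq = -0.182316; k1 = (-0.939695, 1.800445, 0.533980, -1.796468)
  k2: at (p, q) = (-1.143863, -0.220297), (dp/dtau, dq/dtau) = (-0.912996, 1.710622); Gamma_ppp = 0.616939, Gamma_ppq = 0.590127, Gamma_pqq = 0.297995, Gamma_qpp = -0.421762, Gamma_qpq = -0.842848, Gamma_qqq = -0.227360; k2 = (-0.912996, 1.710622, 0.457054, -1.615835)
  k3: at (p, q) = (-1.142529, -0.224789), (dp/dtau, dq/dtau) = (-0.916843, 1.719654); Gamma_ppp = 0.621663, Gamma_ppq = 0.588448, Gamma_pqq = 0.294736, Gamma_qpp = -0.425051, Gamma_qpq = -0.843486, Gamma_qqq = -0.226668; k3 = (-0.916843, 1.719654, 0.461389, -1.632164)
  k4: at (p, q) = (-1.188563, -0.138354), (dp/dtau, dq/dtau) = (-0.893557, 1.637229); Gamma_ppp = 0.532942, Gamma_ppq = 0.648216, Gamma_pqq = 0.403271, Gamma_qpp = -0.362474, Gamma_qpq = -0.835465, Gamma_qqq = -0.253455; k4 = (-0.893557, 1.637229, 0.390124, -1.475692)
  Y <- Y + (h/6)(k1 + 2k2 + 2k3 + k4): p = -1.1884, q = -0.1387, dp/dtau = -0.8937, dq/dtau = 1.6376
step 3:
  k1: at (p, q) = (-1.188428, -0.138683), (dp/dtau, dq/dtau) = (-0.893679, 1.637643); Gamma_ppp = 0.533296, Gamma_ppq = 0.648097, Gamma_pqq = 0.402990, Gamma_qpp = -0.362693, Gamma_qpq = -0.835539, Gamma_qqq = -0.253421; k1 = (-0.893679, 1.637643, 0.390325, -1.476355)
  k2: at (p, q) = (-1.233112, -0.056800), (dp/dtau, dq/dtau) = (-0.874163, 1.563825); Gamma_ppp = 0.445389, Gamma_ppq = 0.686052, Gamma_pqq = 0.492573, Gamma_qpp = -0.310411, Gamma_qpq = -0.816054, Gamma_qqq = -0.264749; k2 = (-0.874163, 1.563825, 0.330759, -1.346492)
  k3: at (p, q) = (-1.232136, -0.060491), (dp/dtau, dq/dtau) = (-0.877141, 1.570318); Gamma_ppp = 0.449440, Gamma_ppq = 0.686224, Gamma_pqq = 0.491351, Gamma_qpp = -0.312414, Gamma_qpq = -0.817385, Gamma_qqq = -0.265285; k3 = (-0.877141, 1.570318, 0.332985, -1.357187)
  k4: at (p, q) = (-1.276142, 0.018349), (dp/dtau, dq/dtau) = (-0.860380, 1.501924); Gamma_ppp = 0.364826, Gamma_ppq = 0.707556, Gamma_pqq = 0.564510, Gamma_qpp = -0.269449, Gamma_qpq = -0.790989, Gamma_qqq = -0.265305; k4 = (-0.860380, 1.501924, 0.285173, -1.246344)
  Y <- Y + (h/6)(k1 + 2k2 + 2k3 + k4): p = -1.2760, q = 0.0181, dp/dtau = -0.8603, dq/dtau = 1.5021


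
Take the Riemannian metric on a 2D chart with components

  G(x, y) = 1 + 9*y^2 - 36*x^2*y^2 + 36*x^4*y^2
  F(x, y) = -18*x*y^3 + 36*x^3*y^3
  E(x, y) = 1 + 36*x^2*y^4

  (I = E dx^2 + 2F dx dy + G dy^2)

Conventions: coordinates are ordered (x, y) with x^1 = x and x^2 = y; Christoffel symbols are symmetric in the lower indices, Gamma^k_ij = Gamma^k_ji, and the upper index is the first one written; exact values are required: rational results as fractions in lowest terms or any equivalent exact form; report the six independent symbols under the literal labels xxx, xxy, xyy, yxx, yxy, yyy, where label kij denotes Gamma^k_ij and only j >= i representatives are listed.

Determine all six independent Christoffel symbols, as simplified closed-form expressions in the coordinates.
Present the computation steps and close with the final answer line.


E = 1 + 36*x^2*y^4; F = -18*x*y^3 + 36*x^3*y^3; G = 1 + 9*y^2 - 36*x^2*y^2 + 36*x^4*y^2
Gamma^k_ij = (1/2) g^{kl} (d_i g_jl + d_j g_il - d_l g_ij), with g^inv = (1/(EG-F^2)) [[G, -F], [-F, E]]
first partials: E_x = 72*x*y^4, E_y = 144*x^2*y^3, F_x = -18*y^3 + 108*x^2*y^3, F_y = -54*x*y^2 + 108*x^3*y^2, G_x = -72*x*y^2 + 144*x^3*y^2, G_y = 18*y - 72*x^2*y + 72*x^4*y
D = EG - F^2 = 1 + 9*y^2 - 36*x^2*y^2 + 36*x^2*y^4 + 36*x^4*y^2
expanded: Gamma^x_xx = (G E_x - 2F F_x + F E_y)/(2D), Gamma^x_xy = (G E_y - F G_x)/(2D), Gamma^x_yy = (2G F_y - G G_x - F G_y)/(2D), Gamma^y_xx = (2E F_x - E E_y - F E_x)/(2D), Gamma^y_xy = (E G_x - F E_y)/(2D), Gamma^y_yy = (E G_y - 2F F_y + F G_x)/(2D); substitute and cancel common factors

Answer: Gamma_xxx = 36*x*y^4/(36*x^4*y^2 + 36*x^2*y^4 - 36*x^2*y^2 + 9*y^2 + 1), Gamma_xxy = 72*x^2*y^3/(36*x^4*y^2 + 36*x^2*y^4 - 36*x^2*y^2 + 9*y^2 + 1), Gamma_xyy = (36*x^3*y^2 - 18*x*y^2)/(36*x^4*y^2 + 36*x^2*y^4 - 36*x^2*y^2 + 9*y^2 + 1), Gamma_yxx = (36*x^2*y^3 - 18*y^3)/(36*x^4*y^2 + 36*x^2*y^4 - 36*x^2*y^2 + 9*y^2 + 1), Gamma_yxy = (72*x^3*y^2 - 36*x*y^2)/(36*x^4*y^2 + 36*x^2*y^4 - 36*x^2*y^2 + 9*y^2 + 1), Gamma_yyy = (36*x^4*y - 36*x^2*y + 9*y)/(36*x^4*y^2 + 36*x^2*y^4 - 36*x^2*y^2 + 9*y^2 + 1)


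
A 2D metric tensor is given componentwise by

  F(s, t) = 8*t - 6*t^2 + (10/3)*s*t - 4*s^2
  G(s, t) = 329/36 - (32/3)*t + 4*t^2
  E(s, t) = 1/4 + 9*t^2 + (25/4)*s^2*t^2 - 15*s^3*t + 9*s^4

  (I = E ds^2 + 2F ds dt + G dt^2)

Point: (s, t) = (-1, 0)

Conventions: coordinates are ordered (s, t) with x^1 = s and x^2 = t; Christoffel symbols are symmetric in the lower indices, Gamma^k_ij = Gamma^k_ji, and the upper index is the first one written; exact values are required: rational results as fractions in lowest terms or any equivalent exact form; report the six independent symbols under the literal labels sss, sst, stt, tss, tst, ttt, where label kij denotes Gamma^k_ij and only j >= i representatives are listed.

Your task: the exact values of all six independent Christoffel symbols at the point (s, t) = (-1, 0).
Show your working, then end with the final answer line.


E = 37/4, F = -4, G = 329/36 at the point
E_s = -36, E_t = 15, F_s = 8, F_t = 14/3, G_s = 0, G_t = -32/3
EG - F^2 = 9869/144;  g^inv = (144/9869) * [[329/36, 4], [4, 37/4]]
first-kind symbols [ij,l] = (1/2)(d_i g_jl + d_j g_il - d_l g_ij): [ss,s] = E_s/2 = -18, [ss,t] = F_s - E_t/2 = 1/2, [st,s] = E_t/2 = 15/2, [st,t] = G_s/2 = 0, [tt,s] = F_t - G_s/2 = 14/3, [tt,t] = G_t/2 = -16/3
Gamma^s_ij = (G*[ij,s] - F*[ij,t])/(EG - F^2), Gamma^t_ij = (E*[ij,t] - F*[ij,s])/(EG - F^2)

Answer: Gamma_sss = -23400/9869, Gamma_sst = 9870/9869, Gamma_stt = 9208/29607, Gamma_tss = -9702/9869, Gamma_tst = 4320/9869, Gamma_ttt = -4416/9869


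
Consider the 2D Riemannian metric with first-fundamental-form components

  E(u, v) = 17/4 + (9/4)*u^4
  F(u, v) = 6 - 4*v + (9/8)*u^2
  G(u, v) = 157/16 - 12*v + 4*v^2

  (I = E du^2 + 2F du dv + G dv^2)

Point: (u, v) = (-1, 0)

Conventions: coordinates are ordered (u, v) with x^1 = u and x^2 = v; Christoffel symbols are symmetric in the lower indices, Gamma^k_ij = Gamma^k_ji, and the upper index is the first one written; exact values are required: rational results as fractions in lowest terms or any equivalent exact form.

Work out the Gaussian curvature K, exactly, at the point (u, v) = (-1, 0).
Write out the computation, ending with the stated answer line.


E = 13/2, F = 57/8, G = 157/16, EG - F^2 = 833/64 at the point
E_u = -9, E_v = 0, F_u = -9/4, F_v = -4, G_u = 0, G_v = -12
E_vv = 0, F_uv = 0, G_uu = 0
The intrinsic route: Brioschi's K = (det M1 - det M2)/(EG - F^2)^2.
M1 = [[-E_vv/2 + F_uv - G_uu/2, E_u/2, F_u - E_v/2], [F_v - G_u/2, E, F], [G_v/2, F, G]] = [[0, -9/2, -9/4], [-4, 13/2, 57/8], [-6, 57/8, 157/16]]; det M1 = -63/8
M2 = [[0, E_v/2, G_u/2], [E_v/2, E, F], [G_u/2, F, G]] = [[0, 0, 0], [0, 13/2, 57/8], [0, 57/8, 157/16]]; det M2 = 0
det M1 - det M2 = -63/8; K = -63/8 / (833/64)^2 = -4608/99127

Answer: K = -4608/99127


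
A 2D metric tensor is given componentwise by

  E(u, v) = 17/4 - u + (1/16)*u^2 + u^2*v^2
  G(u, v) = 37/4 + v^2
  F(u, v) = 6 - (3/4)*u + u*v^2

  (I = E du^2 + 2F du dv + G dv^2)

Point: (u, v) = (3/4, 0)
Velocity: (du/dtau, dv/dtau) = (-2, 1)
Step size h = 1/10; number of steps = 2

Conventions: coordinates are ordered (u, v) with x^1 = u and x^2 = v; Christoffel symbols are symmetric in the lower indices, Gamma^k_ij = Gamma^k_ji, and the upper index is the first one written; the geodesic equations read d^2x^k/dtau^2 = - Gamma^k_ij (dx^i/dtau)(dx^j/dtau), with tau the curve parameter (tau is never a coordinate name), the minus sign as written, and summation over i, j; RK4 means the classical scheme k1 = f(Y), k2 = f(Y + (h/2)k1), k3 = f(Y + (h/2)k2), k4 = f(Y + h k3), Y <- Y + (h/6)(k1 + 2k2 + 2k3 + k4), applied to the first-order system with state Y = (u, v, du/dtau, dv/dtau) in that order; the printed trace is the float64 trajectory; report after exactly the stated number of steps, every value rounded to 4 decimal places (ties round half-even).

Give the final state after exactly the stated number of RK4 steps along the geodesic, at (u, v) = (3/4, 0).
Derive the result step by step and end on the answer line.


f(Y) = (du/dtau, dv/dtau, -Gamma^u_ij Y'^i Y'^j, -Gamma^v_ij Y'^i Y'^j) with the Gammas evaluated at the stage position; h = 0.100000; intermediate values shown to 6 dp
step 0: u = 0.7500, v = 0.0000, du/dtau = -2.0000, dv/dtau = 1.0000
step 1:
  k1: at (u, v) = (0.750000, 0.000000), (du/dtau, dv/dtau) = (-2.000000, 1.000000); Gamma_uuu = -0.036148, Gamma_uuv = 0.000000, Gamma_uvv = 0.000000, Gamma_vuu = -0.059832, Gamma_vuv = 0.000000, Gamma_vvv = 0.000000; k1 = (-2.000000, 1.000000, 0.144593, 0.239327)
  k2: at (u, v) = (0.650000, 0.050000), (du/dtau, dv/dtau) = (-1.992770, 1.011966); Gamma_uuu = 0.000938, Gamma_uuv = 0.061903, Gamma_uvv = 0.103152, Gamma_vuu = -0.083631, Gamma_vuv = -0.036892, Gamma_vvv = -0.056071; k2 = (-1.992770, 1.011966, 0.140306, 0.240740)
  k3: at (u, v) = (0.650361, 0.050598), (du/dtau, dv/dtau) = (-1.992985, 1.012037); Gamma_uuu = 0.001435, Gamma_uuv = 0.062715, Gamma_uvv = 0.104501, Gamma_vuu = -0.083950, Gamma_vuv = -0.037374, Gamma_vvv = -0.056807; k3 = (-1.992985, 1.012037, 0.140257, 0.240867)
  k4: at (u, v) = (0.550702, 0.101204), (du/dtau, dv/dtau) = (-1.985974, 1.024087); Gamma_uuu = 0.015602, Gamma_uuv = 0.089283, Gamma_uvv = 0.146452, Gamma_vuu = -0.092623, Gamma_vuv = -0.053921, Gamma_vvv = -0.077519; k4 = (-1.985974, 1.024087, 0.148039, 0.227280)
  Y <- Y + (h/6)(k1 + 2k2 + 2k3 + k4): u = 0.5507, v = 0.1012, du/dtau = -1.9858, dv/dtau = 1.0238
step 2:
  k1: at (u, v) = (0.550709, 0.101202), (du/dtau, dv/dtau) = (-1.985771, 1.023830); Gamma_uuu = 0.015603, Gamma_uuv = 0.089283, Gamma_uvv = 0.146454, Gamma_vuu = -0.092623, Gamma_vuv = -0.053921, Gamma_vvv = -0.077520; k1 = (-1.985771, 1.023830, 0.147998, 0.227243)
  k2: at (u, v) = (0.451420, 0.152393), (du/dtau, dv/dtau) = (-1.978371, 1.035193); Gamma_uuu = 0.006403, Gamma_uuv = 0.089534, Gamma_uvv = 0.127941, Gamma_vuu = -0.085639, Gamma_vuv = -0.054763, Gamma_vvv = -0.061821; k2 = (-1.978371, 1.035193, 0.204565, 0.177126)
  k3: at (u, v) = (0.451790, 0.152961), (du/dtau, dv/dtau) = (-1.975542, 1.032687); Gamma_uuu = 0.006639, Gamma_uuv = 0.090017, Gamma_uvv = 0.128761, Gamma_vuu = -0.085781, Gamma_vuv = -0.055055, Gamma_vvv = -0.062257; k3 = (-1.975542, 1.032687, 0.204064, 0.176536)
  k4: at (u, v) = (0.353154, 0.204470), (du/dtau, dv/dtau) = (-1.965364, 1.041484); Gamma_uuu = -0.025996, Gamma_uuv = 0.072500, Gamma_uvv = 0.050862, Gamma_vuu = -0.062875, Gamma_vuv = -0.044864, Gamma_vvv = -0.009469; k4 = (-1.965364, 1.041484, 0.342045, 0.069469)
  Y <- Y + (h/6)(k1 + 2k2 + 2k3 + k4): u = 0.3531, v = 0.2046, du/dtau = -1.9640, dv/dtau = 1.0406

Answer: u = 0.3531, v = 0.2046, du/dtau = -1.9640, dv/dtau = 1.0406


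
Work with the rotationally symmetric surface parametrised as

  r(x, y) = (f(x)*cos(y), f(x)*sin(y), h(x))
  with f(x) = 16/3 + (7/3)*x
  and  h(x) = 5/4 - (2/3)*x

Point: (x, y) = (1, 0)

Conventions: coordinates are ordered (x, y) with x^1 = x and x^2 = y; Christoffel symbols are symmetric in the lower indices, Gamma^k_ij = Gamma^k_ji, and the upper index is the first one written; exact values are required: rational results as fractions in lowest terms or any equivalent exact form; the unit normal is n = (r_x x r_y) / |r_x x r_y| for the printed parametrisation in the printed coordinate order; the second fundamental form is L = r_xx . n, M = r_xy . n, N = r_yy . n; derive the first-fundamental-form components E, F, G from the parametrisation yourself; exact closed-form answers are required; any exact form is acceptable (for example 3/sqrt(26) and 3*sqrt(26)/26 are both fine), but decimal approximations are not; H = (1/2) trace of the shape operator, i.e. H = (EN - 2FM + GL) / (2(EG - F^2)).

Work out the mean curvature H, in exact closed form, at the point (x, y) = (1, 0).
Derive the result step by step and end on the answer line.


f = 23/3, f' = 7/3, f'' = 0, h' = -2/3, h'' = 0
E = 53/9, F = 0, G = 529/9; answer radicand W^2 = 53/9
unnormalised second-form numerators: l = 0, m = 0, n = -46/9; L = l/sqrt(53/9), and similarly M = m/sqrt(W^2), N = n/sqrt(W^2)
H = (E*n - 2*F*m + G*l) / (2*(EG - F^2)*sqrt(W^2)); E*n - 2*F*m + G*l = -2438/81, EG - F^2 = 28037/81, so H = (-1/23)/sqrt(53/9)

Answer: H = -3*sqrt(53)/1219


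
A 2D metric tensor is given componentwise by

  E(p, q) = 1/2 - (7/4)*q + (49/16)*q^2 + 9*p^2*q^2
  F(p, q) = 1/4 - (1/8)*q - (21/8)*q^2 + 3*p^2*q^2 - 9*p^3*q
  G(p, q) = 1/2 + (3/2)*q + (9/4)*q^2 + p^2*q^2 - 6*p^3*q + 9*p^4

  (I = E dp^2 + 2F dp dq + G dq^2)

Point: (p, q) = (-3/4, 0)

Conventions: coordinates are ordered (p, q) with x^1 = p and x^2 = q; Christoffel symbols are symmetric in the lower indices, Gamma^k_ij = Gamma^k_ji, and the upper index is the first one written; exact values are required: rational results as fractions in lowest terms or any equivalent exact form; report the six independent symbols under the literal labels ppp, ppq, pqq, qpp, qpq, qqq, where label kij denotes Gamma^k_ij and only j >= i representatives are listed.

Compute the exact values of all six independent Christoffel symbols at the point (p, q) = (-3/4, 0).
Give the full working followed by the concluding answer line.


E = 1/2, F = 1/4, G = 857/256 at the point
E_p = 0, E_q = -7/4, F_p = 0, F_q = 235/64, G_p = -243/16, G_q = 129/32
EG - F^2 = 825/512;  g^inv = (512/825) * [[857/256, -1/4], [-1/4, 1/2]]
first-kind symbols [ij,l] = (1/2)(d_i g_jl + d_j g_il - d_l g_ij): [pp,p] = E_p/2 = 0, [pp,q] = F_p - E_q/2 = 7/8, [pq,p] = E_q/2 = -7/8, [pq,q] = G_p/2 = -243/32, [qq,p] = F_q - G_p/2 = 721/64, [qq,q] = G_q/2 = 129/64
Gamma^p_ij = (G*[ij,p] - F*[ij,q])/(EG - F^2), Gamma^q_ij = (E*[ij,q] - F*[ij,p])/(EG - F^2)

Answer: Gamma_ppp = -112/825, Gamma_ppq = -2111/3300, Gamma_pqq = 609641/26400, Gamma_qpp = 224/825, Gamma_qpq = -1832/825, Gamma_qqq = -926/825


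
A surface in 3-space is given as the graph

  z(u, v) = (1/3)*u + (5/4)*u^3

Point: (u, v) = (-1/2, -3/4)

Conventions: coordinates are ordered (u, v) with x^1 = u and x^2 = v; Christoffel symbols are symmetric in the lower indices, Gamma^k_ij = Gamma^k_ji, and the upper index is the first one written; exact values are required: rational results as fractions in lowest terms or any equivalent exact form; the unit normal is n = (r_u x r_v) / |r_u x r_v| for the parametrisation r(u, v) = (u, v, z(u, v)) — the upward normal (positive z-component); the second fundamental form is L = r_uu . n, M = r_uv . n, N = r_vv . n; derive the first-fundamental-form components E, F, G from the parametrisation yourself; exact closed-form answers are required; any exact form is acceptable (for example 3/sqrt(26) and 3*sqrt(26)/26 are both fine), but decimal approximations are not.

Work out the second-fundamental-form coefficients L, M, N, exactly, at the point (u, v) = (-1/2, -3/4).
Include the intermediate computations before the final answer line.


z_u = 61/48, z_v = 0, z_uu = -15/4, z_uv = 0, z_vv = 0
E = 6025/2304, F = 0, G = 1; answer radicand W^2 = 6025/2304
unnormalised second-form numerators: l = -15/4, m = 0, n = 0; L = l/sqrt(6025/2304), and similarly M = m/sqrt(W^2), N = n/sqrt(W^2)

Answer: L = -36*sqrt(241)/241, M = 0, N = 0


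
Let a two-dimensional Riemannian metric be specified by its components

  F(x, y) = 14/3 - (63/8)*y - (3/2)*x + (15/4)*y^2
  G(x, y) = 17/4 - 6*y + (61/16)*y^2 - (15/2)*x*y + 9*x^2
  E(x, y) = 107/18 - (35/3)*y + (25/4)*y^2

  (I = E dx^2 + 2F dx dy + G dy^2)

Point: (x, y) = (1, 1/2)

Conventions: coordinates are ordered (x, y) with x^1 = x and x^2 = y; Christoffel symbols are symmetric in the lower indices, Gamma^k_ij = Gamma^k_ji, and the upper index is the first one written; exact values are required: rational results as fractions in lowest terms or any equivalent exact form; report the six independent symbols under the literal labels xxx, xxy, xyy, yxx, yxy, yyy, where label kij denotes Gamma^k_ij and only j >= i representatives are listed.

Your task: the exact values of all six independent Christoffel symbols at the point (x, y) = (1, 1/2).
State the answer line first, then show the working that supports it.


Answer: Gamma_xxx = -1856/114701, Gamma_xxy = -196974/114701, Gamma_xyy = -765300/114701, Gamma_yxx = 55912/344103, Gamma_yxy = 114056/114701, Gamma_yyy = -57430/114701

E = 241/144, F = 1/6, G = 477/64 at the point
E_x = 0, E_y = -65/12, F_x = -3/2, F_y = -33/8, G_x = 57/4, G_y = -155/16
EG - F^2 = 114701/9216;  g^inv = (9216/114701) * [[477/64, -1/6], [-1/6, 241/144]]
first-kind symbols [ij,l] = (1/2)(d_i g_jl + d_j g_il - d_l g_ij): [xx,x] = E_x/2 = 0, [xx,y] = F_x - E_y/2 = 29/24, [xy,x] = E_y/2 = -65/24, [xy,y] = G_x/2 = 57/8, [yy,x] = F_y - G_x/2 = -45/4, [yy,y] = G_y/2 = -155/32
Gamma^x_ij = (G*[ij,x] - F*[ij,y])/(EG - F^2), Gamma^y_ij = (E*[ij,y] - F*[ij,x])/(EG - F^2)


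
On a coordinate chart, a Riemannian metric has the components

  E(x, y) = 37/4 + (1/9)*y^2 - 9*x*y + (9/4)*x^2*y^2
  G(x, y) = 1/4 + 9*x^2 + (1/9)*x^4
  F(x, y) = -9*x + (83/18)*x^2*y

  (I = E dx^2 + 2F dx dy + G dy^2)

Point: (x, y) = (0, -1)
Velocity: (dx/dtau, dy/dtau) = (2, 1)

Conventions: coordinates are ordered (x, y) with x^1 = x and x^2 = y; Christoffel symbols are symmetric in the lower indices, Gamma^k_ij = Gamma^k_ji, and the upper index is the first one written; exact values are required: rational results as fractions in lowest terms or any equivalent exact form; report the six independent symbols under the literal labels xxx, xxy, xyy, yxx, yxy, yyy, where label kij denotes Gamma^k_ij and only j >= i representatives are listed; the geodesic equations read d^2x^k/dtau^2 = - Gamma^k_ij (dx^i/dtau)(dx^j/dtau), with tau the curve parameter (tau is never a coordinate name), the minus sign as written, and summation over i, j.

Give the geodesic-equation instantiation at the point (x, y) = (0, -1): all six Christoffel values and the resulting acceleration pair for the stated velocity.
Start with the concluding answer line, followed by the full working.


Answer: Gamma_xxx = 162/337, Gamma_xxy = -4/337, Gamma_xyy = 0, Gamma_yxx = -320/9, Gamma_yxy = 0, Gamma_yyy = 0; accelerations (d^2x/dtau^2, d^2y/dtau^2) = (-632/337, 1280/9)

E = 337/36, F = 0, G = 1/4 at the point
E_x = 9, E_y = -2/9, F_x = -9, F_y = 0, G_x = 0, G_y = 0
EG - F^2 = 337/144;  g^inv = (144/337) * [[1/4, 0], [0, 337/36]]
first-kind symbols [ij,l] = (1/2)(d_i g_jl + d_j g_il - d_l g_ij): [xx,x] = E_x/2 = 9/2, [xx,y] = F_x - E_y/2 = -80/9, [xy,x] = E_y/2 = -1/9, [xy,y] = G_x/2 = 0, [yy,x] = F_y - G_x/2 = 0, [yy,y] = G_y/2 = 0
Gamma^x_ij = (G*[ij,x] - F*[ij,y])/(EG - F^2), Gamma^y_ij = (E*[ij,y] - F*[ij,x])/(EG - F^2)
Gamma_xxx = 162/337, Gamma_xxy = -4/337, Gamma_xyy = 0, Gamma_yxx = -320/9, Gamma_yxy = 0, Gamma_yyy = 0
d^2x/dtau^2 = -(Gamma_xxx*(2)^2 + 2*Gamma_xxy*(2)*(1) + Gamma_xyy*(1)^2) = -632/337
d^2y/dtau^2 = -(Gamma_yxx*(2)^2 + 2*Gamma_yxy*(2)*(1) + Gamma_yyy*(1)^2) = 1280/9


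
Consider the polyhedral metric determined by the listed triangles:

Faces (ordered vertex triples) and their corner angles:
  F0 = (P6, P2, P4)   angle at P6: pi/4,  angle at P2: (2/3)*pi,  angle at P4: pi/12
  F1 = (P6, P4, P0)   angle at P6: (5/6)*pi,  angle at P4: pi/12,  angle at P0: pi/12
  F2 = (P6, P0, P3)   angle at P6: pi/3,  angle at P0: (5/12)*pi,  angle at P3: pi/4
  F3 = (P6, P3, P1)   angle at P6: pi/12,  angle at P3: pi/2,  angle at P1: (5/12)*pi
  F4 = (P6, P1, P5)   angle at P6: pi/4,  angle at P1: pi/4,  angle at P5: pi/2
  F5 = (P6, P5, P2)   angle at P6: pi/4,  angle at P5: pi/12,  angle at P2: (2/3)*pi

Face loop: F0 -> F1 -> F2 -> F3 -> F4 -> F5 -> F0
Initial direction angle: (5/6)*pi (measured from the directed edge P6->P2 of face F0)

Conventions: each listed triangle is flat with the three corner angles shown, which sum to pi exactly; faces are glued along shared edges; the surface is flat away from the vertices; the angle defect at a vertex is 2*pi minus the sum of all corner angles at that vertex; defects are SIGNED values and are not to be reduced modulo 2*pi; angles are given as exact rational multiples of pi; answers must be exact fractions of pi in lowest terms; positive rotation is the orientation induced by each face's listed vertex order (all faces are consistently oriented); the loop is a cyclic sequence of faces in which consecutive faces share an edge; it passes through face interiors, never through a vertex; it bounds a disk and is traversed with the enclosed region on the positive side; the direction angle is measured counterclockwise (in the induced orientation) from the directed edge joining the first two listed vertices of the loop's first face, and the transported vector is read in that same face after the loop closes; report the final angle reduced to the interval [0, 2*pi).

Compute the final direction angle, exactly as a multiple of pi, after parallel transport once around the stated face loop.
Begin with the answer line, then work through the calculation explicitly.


Answer: final direction angle = (5/6)*pi

enclosed vertex P6: corner angles sum to 2*pi, defect = 2*pi - 2*pi = 0
the rotation equals the total enclosed defect, so the final angle is initial + defects (mod 2*pi)
final angle = (5/6)*pi + 0 = (5/6)*pi (mod 2*pi)


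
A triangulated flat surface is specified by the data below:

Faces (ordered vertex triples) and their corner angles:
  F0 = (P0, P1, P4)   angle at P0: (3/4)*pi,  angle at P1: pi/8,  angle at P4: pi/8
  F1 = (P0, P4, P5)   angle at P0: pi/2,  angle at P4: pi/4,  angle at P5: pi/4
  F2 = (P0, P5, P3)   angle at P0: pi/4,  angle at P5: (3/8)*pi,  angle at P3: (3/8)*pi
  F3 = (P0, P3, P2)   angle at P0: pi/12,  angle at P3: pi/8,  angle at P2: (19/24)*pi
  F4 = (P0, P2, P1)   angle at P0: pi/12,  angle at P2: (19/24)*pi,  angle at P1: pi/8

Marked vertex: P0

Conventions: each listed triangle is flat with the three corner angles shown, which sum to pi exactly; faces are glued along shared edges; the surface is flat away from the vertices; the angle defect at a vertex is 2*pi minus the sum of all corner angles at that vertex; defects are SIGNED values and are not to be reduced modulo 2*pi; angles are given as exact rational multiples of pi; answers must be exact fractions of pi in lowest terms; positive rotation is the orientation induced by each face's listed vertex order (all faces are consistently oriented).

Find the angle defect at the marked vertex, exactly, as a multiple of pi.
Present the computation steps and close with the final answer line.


Sum of corner angles at P0: (5/3)*pi
defect = 2*pi - (5/3)*pi

Answer: defect(P0) = pi/3


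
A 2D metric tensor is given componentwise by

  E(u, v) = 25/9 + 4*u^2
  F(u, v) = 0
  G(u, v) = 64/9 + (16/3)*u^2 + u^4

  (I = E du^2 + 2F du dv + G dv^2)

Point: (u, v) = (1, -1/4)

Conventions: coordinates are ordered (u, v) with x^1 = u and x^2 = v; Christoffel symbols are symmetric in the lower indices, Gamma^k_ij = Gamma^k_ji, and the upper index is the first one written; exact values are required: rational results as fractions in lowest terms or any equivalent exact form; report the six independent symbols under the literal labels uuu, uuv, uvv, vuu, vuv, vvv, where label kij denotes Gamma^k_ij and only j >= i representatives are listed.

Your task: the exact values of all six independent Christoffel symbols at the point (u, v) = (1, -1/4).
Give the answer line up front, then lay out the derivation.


Answer: Gamma_uuu = 36/61, Gamma_uuv = 0, Gamma_uvv = -66/61, Gamma_vuu = 0, Gamma_vuv = 6/11, Gamma_vvv = 0

E = 61/9, F = 0, G = 121/9 at the point
E_u = 8, E_v = 0, F_u = 0, F_v = 0, G_u = 44/3, G_v = 0
EG - F^2 = 7381/81;  g^inv = (81/7381) * [[121/9, 0], [0, 61/9]]
first-kind symbols [ij,l] = (1/2)(d_i g_jl + d_j g_il - d_l g_ij): [uu,u] = E_u/2 = 4, [uu,v] = F_u - E_v/2 = 0, [uv,u] = E_v/2 = 0, [uv,v] = G_u/2 = 22/3, [vv,u] = F_v - G_u/2 = -22/3, [vv,v] = G_v/2 = 0
Gamma^u_ij = (G*[ij,u] - F*[ij,v])/(EG - F^2), Gamma^v_ij = (E*[ij,v] - F*[ij,u])/(EG - F^2)


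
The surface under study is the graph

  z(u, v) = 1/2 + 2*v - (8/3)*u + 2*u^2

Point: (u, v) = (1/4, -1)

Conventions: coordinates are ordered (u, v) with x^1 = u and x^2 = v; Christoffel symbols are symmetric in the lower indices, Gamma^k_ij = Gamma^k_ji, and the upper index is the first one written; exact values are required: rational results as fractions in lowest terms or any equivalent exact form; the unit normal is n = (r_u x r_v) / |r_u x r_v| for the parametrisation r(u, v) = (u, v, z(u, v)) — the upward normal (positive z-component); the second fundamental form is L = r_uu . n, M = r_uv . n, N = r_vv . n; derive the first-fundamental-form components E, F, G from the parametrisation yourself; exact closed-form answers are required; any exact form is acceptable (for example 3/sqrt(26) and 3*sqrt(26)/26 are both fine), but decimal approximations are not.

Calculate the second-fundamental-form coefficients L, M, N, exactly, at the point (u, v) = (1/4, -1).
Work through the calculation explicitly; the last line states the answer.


z_u = -5/3, z_v = 2, z_uu = 4, z_uv = 0, z_vv = 0
E = 34/9, F = -10/3, G = 5; answer radicand W^2 = 70/9
unnormalised second-form numerators: l = 4, m = 0, n = 0; L = l/sqrt(70/9), and similarly M = m/sqrt(W^2), N = n/sqrt(W^2)

Answer: L = 6*sqrt(70)/35, M = 0, N = 0


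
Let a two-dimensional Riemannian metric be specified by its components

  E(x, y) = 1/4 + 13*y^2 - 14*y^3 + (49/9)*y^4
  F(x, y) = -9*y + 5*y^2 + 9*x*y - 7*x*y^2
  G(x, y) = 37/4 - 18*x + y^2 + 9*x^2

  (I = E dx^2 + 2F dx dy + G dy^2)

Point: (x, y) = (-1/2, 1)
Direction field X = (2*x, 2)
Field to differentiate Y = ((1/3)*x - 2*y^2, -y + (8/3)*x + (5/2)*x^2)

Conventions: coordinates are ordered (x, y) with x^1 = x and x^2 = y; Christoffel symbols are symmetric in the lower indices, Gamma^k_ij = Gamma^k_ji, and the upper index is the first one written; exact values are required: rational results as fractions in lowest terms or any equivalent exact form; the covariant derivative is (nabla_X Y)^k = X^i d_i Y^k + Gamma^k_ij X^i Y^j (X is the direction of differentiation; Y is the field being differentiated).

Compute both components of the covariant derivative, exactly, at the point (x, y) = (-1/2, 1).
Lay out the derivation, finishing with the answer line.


E = 169/36, F = -5, G = 43/2 at the point
E_x = 0, E_y = 52/9, F_x = 2, F_y = 7/2, G_x = -27, G_y = 2
EG - F^2 = 5467/72;  g^inv = (72/5467) * [[43/2, 5], [5, 169/36]]
first-kind symbols [ij,l] = (1/2)(d_i g_jl + d_j g_il - d_l g_ij): [xx,x] = E_x/2 = 0, [xx,y] = F_x - E_y/2 = -8/9, [xy,x] = E_y/2 = 26/9, [xy,y] = G_x/2 = -27/2, [yy,x] = F_y - G_x/2 = 17, [yy,y] = G_y/2 = 1
Gamma^x_ij = (G*[ij,x] - F*[ij,y])/(EG - F^2), Gamma^y_ij = (E*[ij,y] - F*[ij,x])/(EG - F^2)
Gamma_xxx = -320/5467, Gamma_xxy = -388/5467, Gamma_xyy = 26676/5467, Gamma_yxx = -2704/49203, Gamma_yxy = -3523/5467, Gamma_yyy = 6458/5467
X = (-1, 2), Y = (-13/6, -41/24) at the point

Answer: (nabla_X Y)^x = -74387/2982, (nabla_X Y)^y = -497057/107352
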